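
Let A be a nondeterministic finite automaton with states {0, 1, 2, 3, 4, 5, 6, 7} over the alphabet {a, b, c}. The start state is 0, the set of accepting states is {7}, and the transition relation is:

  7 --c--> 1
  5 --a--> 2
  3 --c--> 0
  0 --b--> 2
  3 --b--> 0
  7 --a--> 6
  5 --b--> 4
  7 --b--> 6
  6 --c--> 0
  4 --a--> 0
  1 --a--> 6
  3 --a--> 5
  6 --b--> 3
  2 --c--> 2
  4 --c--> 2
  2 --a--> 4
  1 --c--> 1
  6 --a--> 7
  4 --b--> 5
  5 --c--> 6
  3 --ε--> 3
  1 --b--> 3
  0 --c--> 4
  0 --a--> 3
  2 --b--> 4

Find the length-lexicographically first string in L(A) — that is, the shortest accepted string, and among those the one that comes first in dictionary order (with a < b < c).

aaca

A breadth-first search from 0 reaches an accepting state first via the path 0 → 3 → 5 → 6 → 7 on input aaca.
No string of length < 4 is accepted (BFS exhausts all shorter strings without reaching an accepting state), and aaca is the lexicographically least accepting string of length 4.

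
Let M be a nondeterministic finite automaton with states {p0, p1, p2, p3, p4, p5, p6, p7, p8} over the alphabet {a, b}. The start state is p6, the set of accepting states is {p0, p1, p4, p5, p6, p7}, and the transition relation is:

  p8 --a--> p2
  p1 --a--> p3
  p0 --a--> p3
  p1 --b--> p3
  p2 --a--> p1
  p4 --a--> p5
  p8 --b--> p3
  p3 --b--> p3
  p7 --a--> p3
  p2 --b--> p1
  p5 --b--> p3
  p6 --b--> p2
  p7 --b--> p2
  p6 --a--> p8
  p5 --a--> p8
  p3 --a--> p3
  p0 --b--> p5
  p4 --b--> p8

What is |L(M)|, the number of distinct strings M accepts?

The useful subgraph on states {p1, p2, p6, p8} is acyclic, so L(M) is finite; the longest accepting path visits 4 useful states, giving maximum string length 3.
Counting accepting paths from p6 by length: 1 of length 0, 2 of length 2, 2 of length 3. Total 5.

5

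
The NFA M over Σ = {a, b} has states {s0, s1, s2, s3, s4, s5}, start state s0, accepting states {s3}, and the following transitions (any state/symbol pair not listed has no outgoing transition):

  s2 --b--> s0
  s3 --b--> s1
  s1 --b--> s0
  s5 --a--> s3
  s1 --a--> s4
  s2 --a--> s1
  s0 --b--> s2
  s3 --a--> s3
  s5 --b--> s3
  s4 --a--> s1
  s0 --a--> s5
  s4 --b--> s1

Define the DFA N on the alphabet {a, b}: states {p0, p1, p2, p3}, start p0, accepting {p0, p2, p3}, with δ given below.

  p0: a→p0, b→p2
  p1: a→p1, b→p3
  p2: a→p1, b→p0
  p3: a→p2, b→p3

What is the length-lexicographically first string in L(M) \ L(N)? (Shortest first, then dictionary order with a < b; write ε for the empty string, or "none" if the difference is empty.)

The string aba is accepted by M but not by N.
No shorter string lies in the difference, and aba is the lexicographically first length-3 string in L(M) \ L(N).

aba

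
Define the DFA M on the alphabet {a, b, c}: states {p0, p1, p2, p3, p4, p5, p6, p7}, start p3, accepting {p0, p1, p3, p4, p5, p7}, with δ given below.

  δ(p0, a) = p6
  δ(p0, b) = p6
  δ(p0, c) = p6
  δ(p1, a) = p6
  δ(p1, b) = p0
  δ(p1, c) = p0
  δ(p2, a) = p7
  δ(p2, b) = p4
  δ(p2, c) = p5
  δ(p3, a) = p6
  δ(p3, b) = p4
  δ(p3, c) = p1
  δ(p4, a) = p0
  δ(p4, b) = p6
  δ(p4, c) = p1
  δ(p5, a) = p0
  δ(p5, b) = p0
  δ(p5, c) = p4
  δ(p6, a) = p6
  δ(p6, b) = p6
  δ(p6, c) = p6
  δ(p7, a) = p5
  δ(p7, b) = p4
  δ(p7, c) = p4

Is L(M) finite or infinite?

The useful states (reachable from p3 and able to reach an accepting state) are {p0, p1, p3, p4}.
Restricted to these states the transition graph has no cycle, so every accepting path has bounded length and L is finite.

finite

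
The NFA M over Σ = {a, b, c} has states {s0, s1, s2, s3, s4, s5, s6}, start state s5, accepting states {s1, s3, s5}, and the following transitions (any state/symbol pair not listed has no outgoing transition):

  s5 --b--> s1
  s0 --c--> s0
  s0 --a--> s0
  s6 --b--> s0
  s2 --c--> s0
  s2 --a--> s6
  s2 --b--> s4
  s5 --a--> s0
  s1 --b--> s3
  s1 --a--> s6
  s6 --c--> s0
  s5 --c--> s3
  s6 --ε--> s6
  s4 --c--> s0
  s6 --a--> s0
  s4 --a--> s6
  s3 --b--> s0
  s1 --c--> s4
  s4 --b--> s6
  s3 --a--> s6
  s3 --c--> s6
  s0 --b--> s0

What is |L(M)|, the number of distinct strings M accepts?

4

The useful subgraph on states {s1, s3, s5} is acyclic, so L(M) is finite; the longest accepting path visits 3 useful states, giving maximum string length 2.
Counting accepting paths from s5 by length: 1 of length 0, 2 of length 1, 1 of length 2. Total 4.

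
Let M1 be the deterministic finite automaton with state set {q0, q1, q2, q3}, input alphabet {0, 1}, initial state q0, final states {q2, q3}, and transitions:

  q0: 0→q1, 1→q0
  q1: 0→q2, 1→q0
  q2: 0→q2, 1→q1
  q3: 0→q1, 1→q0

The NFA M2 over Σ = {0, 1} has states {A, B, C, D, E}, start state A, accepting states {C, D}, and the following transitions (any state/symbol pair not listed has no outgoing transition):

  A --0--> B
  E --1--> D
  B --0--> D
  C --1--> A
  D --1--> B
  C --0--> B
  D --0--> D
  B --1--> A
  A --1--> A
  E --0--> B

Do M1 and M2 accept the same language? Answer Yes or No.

Exploring the product automaton M1 × M2 from the start pair (q0, A), following both machines on each input symbol, reaches 3 state pairs: (q0, A), (q1, B), (q2, D).
M1 accepts in {q2, q3} and M2 accepts in {C, D}. In every reachable pair the two components are either both accepting — (q2, D) — or both non-accepting, so no string is accepted by exactly one of the machines: L(M1) \ L(M2) and L(M2) \ L(M1) are both empty.
Hence every string is accepted by M1 iff it is accepted by M2, and the two languages coincide.

Yes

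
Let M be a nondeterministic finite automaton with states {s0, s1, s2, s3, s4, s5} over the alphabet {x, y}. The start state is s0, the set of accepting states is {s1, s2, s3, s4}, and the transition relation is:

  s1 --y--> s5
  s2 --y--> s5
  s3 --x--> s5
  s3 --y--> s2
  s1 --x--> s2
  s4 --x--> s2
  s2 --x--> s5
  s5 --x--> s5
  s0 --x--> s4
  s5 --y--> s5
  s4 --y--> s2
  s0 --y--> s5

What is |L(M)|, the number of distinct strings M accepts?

The useful subgraph on states {s0, s2, s4} is acyclic, so L(M) is finite; the longest accepting path visits 3 useful states, giving maximum string length 2.
Counting accepting paths from s0 by length: 1 of length 1, 2 of length 2. Total 3.

3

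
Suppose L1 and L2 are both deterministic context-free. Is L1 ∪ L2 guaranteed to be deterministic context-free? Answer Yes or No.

{aⁿbⁿ : n≥0} and {aⁿb²ⁿ : n≥0} are each accepted by a deterministic PDA (push the a's; pop one per b, respectively one per two b's), but their union U is not. Suppose a DPDA M accepted U. Being deterministic, M has a single run on aⁿb²ⁿ, and since aⁿbⁿ ∈ U that run passes through an accepting configuration right after consuming the prefix aⁿbⁿ and then goes on to accept again after n more b's. Build an ordinary (nondeterministic) PDA M′ that simulates M on a's and b's and, at any moment when M is in an accepting state, may switch to a second mode in which it reads only c's, feeding each c to M as a b; M′ accepts when M does. Then M′ accepts aⁱbʲcᵏ (k≥1) exactly when both aⁱbʲ ∈ U and aⁱbʲ⁺ᵏ ∈ U, and checking the four cases (i=j or j=2i, combined with j+k=i or j+k=2i) leaves only i=j=k: so L(M′) ∩ a*b*c⁺ = {aⁿbⁿcⁿ : n≥1} would be context-free, which it is not (pumping lemma) — contradiction. (The union is an unambiguous CFL; it is determinism, not unambiguity, that fails.)

No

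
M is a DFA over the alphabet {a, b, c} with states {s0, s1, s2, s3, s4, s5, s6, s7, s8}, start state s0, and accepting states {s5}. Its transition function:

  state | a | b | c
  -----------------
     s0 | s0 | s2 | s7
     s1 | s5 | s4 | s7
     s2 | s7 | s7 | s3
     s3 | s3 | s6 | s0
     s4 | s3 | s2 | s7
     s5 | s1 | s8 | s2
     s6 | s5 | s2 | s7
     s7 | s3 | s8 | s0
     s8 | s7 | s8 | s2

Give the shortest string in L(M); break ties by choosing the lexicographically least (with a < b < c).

A breadth-first search from s0 reaches an accepting state first via the path s0 → s2 → s3 → s6 → s5 on input bcba.
No string of length < 4 is accepted (BFS exhausts all shorter strings without reaching an accepting state), and bcba is the lexicographically least accepting string of length 4.

bcba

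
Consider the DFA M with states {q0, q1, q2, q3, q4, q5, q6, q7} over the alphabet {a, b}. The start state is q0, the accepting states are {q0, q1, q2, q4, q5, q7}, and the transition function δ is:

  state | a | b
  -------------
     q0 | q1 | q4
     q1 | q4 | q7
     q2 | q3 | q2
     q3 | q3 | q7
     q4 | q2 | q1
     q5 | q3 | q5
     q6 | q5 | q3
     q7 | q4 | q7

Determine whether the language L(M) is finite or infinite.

State q1 is reachable from the start and can reach an accepting state, and it lies on the cycle q1 → q4 → q1.
Traversing that cycle any number of times yields accepted strings of unbounded length, so the language is infinite.

infinite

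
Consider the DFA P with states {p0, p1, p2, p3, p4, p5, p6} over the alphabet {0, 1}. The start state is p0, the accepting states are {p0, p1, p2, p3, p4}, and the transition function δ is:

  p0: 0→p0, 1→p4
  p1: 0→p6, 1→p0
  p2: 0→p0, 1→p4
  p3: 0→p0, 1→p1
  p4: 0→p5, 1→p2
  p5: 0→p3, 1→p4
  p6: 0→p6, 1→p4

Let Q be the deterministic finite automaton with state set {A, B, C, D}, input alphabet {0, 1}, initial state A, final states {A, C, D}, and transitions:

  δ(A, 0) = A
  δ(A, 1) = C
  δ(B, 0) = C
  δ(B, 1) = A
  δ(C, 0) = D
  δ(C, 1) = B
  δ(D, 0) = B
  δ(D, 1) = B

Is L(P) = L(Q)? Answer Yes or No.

The string 11 is accepted by P but rejected by Q.
So L(P) ≠ L(Q).

No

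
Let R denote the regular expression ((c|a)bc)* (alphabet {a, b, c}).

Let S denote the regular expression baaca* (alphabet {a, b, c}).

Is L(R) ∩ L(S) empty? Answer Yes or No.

Yes

Converting the expression R to a DFA (subset construction, then merging equivalent states) gives the minimal DFA with states {r0, r1, r2, r3}, start state r0, accepting states {r0} and transitions r0: a→r1, b→r2, c→r1; r1: a→r2, b→r3, c→r2; r2: a→r2, b→r2, c→r2; r3: a→r2, b→r2, c→r0.
Converting the expression S to a DFA (subset construction, then merging equivalent states) gives the minimal DFA with states {s0, s1, s2, s3, s4, s5}, start state s0, accepting states {s5} and transitions s0: a→s1, b→s2, c→s1; s1: a→s1, b→s1, c→s1; s2: a→s3, b→s1, c→s1; s3: a→s4, b→s1, c→s1; s4: a→s1, b→s1, c→s5; s5: a→s5, b→s1, c→s1.
Exploring the product automaton R × S from the start pair (r0, s0), following both machines on each input symbol, reaches 9 state pairs: (r0, s0), (r1, s1), (r2, s2), (r2, s1), (r3, s1), (r2, s3), (r0, s1), (r2, s4), (r2, s5).
R accepts in {r0} and S accepts in {s5}; no reachable pair has both components accepting, so no string drives both machines to acceptance simultaneously and L(R) ∩ L(S) = ∅.
So no string is accepted by both, and the intersection is empty.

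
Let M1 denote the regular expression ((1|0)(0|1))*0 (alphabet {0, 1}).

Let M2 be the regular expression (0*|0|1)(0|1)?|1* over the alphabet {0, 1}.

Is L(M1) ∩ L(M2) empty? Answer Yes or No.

The string 0 is accepted by both M1 and M2.
Hence L(M1) ∩ L(M2) ≠ ∅.

No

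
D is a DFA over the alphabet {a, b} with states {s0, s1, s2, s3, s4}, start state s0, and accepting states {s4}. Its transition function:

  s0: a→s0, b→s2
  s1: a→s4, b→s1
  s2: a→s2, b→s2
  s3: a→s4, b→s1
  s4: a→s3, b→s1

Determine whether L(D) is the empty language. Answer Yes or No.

Yes

The states reachable from the start state are {s0, s2}.
None of the accepting states {s4} is reachable, so no string is accepted and L(D) = ∅.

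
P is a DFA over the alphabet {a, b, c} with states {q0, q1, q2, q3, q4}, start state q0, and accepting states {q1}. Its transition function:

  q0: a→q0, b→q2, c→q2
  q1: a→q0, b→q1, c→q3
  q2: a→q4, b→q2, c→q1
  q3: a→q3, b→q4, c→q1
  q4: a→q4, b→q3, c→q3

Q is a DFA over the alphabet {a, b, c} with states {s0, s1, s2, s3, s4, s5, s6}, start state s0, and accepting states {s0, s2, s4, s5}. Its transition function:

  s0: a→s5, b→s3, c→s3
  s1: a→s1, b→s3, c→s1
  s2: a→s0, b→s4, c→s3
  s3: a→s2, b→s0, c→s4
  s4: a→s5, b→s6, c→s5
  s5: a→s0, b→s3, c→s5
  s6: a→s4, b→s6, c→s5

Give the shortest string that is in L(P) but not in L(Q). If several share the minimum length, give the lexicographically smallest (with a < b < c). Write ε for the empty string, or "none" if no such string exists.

bbc

The string bbc is accepted by P but not by Q.
No shorter string lies in the difference, and bbc is the lexicographically first length-3 string in L(P) \ L(Q).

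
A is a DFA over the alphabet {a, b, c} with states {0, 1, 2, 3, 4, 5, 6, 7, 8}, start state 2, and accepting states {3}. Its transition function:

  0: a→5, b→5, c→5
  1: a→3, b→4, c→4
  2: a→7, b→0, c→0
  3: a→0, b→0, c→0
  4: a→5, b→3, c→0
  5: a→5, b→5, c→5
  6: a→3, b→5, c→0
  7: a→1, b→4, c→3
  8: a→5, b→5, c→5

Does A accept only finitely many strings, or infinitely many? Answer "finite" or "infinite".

finite

The useful states (reachable from 2 and able to reach an accepting state) are {1, 2, 3, 4, 7}.
Restricted to these states the transition graph has no cycle, so every accepting path has bounded length and L is finite.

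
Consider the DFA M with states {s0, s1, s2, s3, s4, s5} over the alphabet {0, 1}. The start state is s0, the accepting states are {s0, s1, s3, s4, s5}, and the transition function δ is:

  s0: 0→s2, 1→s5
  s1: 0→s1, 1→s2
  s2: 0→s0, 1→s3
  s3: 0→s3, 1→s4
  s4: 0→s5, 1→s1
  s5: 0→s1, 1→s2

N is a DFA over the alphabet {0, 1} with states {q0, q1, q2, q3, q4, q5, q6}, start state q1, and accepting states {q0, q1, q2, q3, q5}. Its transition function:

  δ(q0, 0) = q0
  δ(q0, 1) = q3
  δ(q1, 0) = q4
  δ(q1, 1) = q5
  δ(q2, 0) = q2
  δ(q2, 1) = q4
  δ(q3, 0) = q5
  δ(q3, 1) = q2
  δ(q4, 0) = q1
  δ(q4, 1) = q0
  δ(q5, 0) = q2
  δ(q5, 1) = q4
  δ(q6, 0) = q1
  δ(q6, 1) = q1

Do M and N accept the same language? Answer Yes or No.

Exploring the product automaton M × N from the start pair (s0, q1), following both machines on each input symbol, reaches 6 state pairs: (s0, q1), (s2, q4), (s5, q5), (s3, q0), (s1, q2), (s4, q3).
M accepts in {s0, s1, s3, s4, s5} and N accepts in {q0, q1, q2, q3, q5}. In every reachable pair the two components are either both accepting — (s0, q1), (s5, q5), (s3, q0), (s1, q2), (s4, q3) — or both non-accepting, so no string is accepted by exactly one of the machines: L(M) \ L(N) and L(N) \ L(M) are both empty.
Hence every string is accepted by M iff it is accepted by N, and the two languages coincide.

Yes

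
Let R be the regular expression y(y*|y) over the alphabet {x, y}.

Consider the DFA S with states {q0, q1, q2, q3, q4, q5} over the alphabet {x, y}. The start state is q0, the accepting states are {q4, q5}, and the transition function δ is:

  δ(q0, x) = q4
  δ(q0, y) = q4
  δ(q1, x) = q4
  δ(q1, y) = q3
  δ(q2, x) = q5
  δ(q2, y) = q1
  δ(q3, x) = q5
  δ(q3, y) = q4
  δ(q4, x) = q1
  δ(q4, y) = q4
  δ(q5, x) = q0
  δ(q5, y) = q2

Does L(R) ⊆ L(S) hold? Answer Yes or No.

Yes

Converting the expression R to a DFA (subset construction, then merging equivalent states) gives the minimal DFA with states {r0, r1, r2}, start state r0, accepting states {r2} and transitions r0: x→r1, y→r2; r1: x→r1, y→r1; r2: x→r1, y→r2.
Exploring the product automaton R × S from the start pair (r0, q0), following both machines on each input symbol, reaches 8 state pairs: (r0, q0), (r1, q4), (r2, q4), (r1, q1), (r1, q3), (r1, q5), (r1, q0), (r1, q2).
R accepts in {r2} and S accepts in {q4, q5}. The reachable pairs whose R-component is accepting are (r2, q4); in each of them the S-component is accepting too, so the product for L(R) \ L(S) (R-component accepting, S-component rejecting) has no reachable accepting pair and the difference is empty.
Hence every string in L(R) is also in L(S).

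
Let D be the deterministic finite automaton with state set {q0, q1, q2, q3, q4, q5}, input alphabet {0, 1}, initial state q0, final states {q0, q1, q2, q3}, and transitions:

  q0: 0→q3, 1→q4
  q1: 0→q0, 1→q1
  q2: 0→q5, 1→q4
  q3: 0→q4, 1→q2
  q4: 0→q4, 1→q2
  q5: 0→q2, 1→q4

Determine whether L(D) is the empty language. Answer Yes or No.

No

The empty string ε is accepted: the run q0 ends in the accepting state q0.
Since at least one string is accepted, L(D) is not empty.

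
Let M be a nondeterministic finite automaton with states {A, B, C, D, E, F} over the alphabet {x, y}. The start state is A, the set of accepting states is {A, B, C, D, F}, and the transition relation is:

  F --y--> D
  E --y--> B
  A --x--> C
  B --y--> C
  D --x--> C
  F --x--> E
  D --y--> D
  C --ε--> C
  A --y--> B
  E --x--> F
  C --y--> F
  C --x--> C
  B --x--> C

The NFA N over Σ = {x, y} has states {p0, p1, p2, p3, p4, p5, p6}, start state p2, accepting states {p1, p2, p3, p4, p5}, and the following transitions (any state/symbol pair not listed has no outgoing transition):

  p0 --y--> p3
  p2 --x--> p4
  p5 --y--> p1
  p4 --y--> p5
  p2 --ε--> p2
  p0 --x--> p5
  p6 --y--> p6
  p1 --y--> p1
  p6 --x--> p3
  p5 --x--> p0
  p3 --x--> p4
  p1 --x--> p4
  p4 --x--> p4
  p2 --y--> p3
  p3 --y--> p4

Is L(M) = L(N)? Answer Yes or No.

Exploring the product automaton M × N from the start pair (A, p2), following both machines on each input symbol, reaches 6 state pairs: (A, p2), (C, p4), (B, p3), (F, p5), (E, p0), (D, p1).
M accepts in {A, B, C, D, F} and N accepts in {p1, p2, p3, p4, p5}. In every reachable pair the two components are either both accepting — (A, p2), (C, p4), (B, p3), (F, p5), (D, p1) — or both non-accepting, so no string is accepted by exactly one of the machines: L(M) \ L(N) and L(N) \ L(M) are both empty.
Hence every string is accepted by M iff it is accepted by N, and the two languages coincide.

Yes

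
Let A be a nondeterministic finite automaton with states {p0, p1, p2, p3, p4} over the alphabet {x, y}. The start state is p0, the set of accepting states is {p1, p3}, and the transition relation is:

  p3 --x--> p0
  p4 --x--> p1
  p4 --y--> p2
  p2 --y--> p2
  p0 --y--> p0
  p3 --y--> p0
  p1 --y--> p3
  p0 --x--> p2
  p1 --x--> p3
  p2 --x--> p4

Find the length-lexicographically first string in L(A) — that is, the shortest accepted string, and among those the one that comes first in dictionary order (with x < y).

A breadth-first search from p0 reaches an accepting state first via the path p0 → p2 → p4 → p1 on input xxx.
No string of length < 3 is accepted (BFS exhausts all shorter strings without reaching an accepting state), and xxx is the lexicographically least accepting string of length 3.

xxx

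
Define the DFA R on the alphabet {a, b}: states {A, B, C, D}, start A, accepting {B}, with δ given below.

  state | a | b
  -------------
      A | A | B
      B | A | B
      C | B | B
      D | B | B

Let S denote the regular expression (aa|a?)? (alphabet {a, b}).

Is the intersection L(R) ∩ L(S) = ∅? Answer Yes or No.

Converting the expression S to a DFA (subset construction, then merging equivalent states) gives the minimal DFA with states {s0, s1, s2, s3}, start state s0, accepting states {s0, s1, s3} and transitions s0: a→s1, b→s2; s1: a→s3, b→s2; s2: a→s2, b→s2; s3: a→s2, b→s2.
Exploring the product automaton R × S from the start pair (A, s0), following both machines on each input symbol, reaches 5 state pairs: (A, s0), (A, s1), (B, s2), (A, s3), (A, s2).
R accepts in {B} and S accepts in {s0, s1, s3}; no reachable pair has both components accepting, so no string drives both machines to acceptance simultaneously and L(R) ∩ L(S) = ∅.
So no string is accepted by both, and the intersection is empty.

Yes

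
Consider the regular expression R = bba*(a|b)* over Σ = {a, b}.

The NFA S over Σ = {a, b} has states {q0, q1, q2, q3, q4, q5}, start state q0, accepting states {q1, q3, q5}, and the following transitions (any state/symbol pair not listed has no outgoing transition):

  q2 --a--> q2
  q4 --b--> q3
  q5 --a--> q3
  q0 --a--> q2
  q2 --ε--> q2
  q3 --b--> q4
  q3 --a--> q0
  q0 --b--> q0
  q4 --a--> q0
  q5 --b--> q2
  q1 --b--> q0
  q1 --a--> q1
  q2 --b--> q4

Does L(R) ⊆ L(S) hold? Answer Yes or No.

The string bb is in L(R) but not in L(S).
So L(R) ⊄ L(S).

No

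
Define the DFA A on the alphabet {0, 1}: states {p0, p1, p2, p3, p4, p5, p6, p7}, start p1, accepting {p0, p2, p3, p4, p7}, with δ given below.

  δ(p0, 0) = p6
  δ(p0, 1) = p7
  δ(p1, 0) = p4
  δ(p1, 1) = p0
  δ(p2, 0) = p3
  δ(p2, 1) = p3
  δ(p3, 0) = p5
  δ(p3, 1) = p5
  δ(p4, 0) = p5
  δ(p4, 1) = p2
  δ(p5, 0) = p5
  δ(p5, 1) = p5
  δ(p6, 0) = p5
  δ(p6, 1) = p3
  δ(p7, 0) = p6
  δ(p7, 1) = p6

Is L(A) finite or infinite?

finite

The useful states (reachable from p1 and able to reach an accepting state) are {p0, p1, p2, p3, p4, p6, p7}.
Restricted to these states the transition graph has no cycle, so every accepting path has bounded length and L is finite.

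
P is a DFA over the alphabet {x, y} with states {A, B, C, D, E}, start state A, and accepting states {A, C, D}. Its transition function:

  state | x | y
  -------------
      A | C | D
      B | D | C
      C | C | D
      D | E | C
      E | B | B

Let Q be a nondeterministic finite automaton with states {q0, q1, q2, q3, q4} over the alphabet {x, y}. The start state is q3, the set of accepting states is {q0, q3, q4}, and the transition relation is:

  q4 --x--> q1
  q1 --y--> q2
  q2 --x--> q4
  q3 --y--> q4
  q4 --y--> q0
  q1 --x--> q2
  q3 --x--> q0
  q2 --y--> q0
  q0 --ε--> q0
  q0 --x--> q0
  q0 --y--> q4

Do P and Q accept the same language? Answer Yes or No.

Exploring the product automaton P × Q from the start pair (A, q3), following both machines on each input symbol, reaches 5 state pairs: (A, q3), (C, q0), (D, q4), (E, q1), (B, q2).
P accepts in {A, C, D} and Q accepts in {q0, q3, q4}. In every reachable pair the two components are either both accepting — (A, q3), (C, q0), (D, q4) — or both non-accepting, so no string is accepted by exactly one of the machines: L(P) \ L(Q) and L(Q) \ L(P) are both empty.
Hence every string is accepted by P iff it is accepted by Q, and the two languages coincide.

Yes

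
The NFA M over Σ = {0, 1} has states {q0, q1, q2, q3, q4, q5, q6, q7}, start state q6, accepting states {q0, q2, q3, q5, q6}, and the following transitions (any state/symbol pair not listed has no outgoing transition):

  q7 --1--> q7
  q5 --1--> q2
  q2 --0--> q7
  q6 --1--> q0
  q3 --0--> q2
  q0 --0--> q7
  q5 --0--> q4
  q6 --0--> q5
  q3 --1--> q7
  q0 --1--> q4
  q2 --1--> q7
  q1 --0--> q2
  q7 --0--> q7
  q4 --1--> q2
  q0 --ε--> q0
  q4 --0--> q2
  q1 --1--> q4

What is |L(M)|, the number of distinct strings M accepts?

8

The useful subgraph on states {q0, q2, q4, q5, q6} is acyclic, so L(M) is finite; the longest accepting path visits 4 useful states, giving maximum string length 3.
Counting accepting paths from q6 by length: 1 of length 0, 2 of length 1, 1 of length 2, 4 of length 3. Total 8.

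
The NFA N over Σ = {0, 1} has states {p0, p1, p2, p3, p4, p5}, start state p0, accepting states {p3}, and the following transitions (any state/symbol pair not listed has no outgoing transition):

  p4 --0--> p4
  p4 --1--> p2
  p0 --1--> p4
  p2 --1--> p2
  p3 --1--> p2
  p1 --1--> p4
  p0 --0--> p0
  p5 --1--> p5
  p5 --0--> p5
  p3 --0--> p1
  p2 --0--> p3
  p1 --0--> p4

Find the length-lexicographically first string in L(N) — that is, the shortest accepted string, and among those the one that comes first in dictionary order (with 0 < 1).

110

A breadth-first search from p0 reaches an accepting state first via the path p0 → p4 → p2 → p3 on input 110.
No string of length < 3 is accepted (BFS exhausts all shorter strings without reaching an accepting state), and 110 is the lexicographically least accepting string of length 3.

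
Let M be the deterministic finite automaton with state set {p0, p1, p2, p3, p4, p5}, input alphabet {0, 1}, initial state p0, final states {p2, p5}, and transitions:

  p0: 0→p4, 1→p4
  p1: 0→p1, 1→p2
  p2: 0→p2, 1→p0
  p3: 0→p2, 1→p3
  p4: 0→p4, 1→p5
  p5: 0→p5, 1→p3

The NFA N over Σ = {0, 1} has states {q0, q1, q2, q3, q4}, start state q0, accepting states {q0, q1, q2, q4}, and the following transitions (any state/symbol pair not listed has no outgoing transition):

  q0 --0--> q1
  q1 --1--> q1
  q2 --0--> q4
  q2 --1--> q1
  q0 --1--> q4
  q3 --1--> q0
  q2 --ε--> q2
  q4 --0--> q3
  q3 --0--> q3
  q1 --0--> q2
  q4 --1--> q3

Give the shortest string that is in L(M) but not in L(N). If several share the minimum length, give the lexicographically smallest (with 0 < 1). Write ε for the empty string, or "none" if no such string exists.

11

The string 11 is accepted by M but not by N.
No shorter string lies in the difference, and 11 is the lexicographically first length-2 string in L(M) \ L(N).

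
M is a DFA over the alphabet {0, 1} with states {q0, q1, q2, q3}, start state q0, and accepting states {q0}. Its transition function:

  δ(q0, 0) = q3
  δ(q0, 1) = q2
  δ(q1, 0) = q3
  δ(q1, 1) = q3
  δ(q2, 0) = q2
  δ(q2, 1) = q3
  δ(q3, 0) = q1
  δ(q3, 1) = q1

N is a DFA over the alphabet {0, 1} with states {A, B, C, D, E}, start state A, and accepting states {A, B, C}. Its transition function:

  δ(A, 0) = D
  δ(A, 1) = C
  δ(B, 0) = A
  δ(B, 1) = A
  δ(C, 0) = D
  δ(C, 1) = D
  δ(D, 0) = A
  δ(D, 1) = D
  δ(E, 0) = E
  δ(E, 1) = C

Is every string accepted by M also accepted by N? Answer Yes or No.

Exploring the product automaton M × N from the start pair (q0, A), following both machines on each input symbol, reaches 10 state pairs: (q0, A), (q3, D), (q2, C), (q1, A), (q1, D), (q2, D), (q3, C), (q3, A), (q2, A), (q1, C).
M accepts in {q0} and N accepts in {A, B, C}. The reachable pairs whose M-component is accepting are (q0, A); in each of them the N-component is accepting too, so the product for L(M) \ L(N) (M-component accepting, N-component rejecting) has no reachable accepting pair and the difference is empty.
Hence every string in L(M) is also in L(N).

Yes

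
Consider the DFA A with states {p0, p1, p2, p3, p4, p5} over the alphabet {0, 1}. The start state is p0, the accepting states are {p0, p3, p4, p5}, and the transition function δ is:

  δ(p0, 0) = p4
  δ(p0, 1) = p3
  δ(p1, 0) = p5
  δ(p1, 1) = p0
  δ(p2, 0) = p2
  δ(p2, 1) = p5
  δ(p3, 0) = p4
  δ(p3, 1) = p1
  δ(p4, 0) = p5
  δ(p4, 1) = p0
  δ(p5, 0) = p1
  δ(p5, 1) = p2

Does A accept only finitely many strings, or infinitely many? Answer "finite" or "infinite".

infinite

State p0 is reachable from the start and can reach an accepting state, and it lies on the cycle p0 → p3 → p1 → p0.
Traversing that cycle any number of times yields accepted strings of unbounded length, so the language is infinite.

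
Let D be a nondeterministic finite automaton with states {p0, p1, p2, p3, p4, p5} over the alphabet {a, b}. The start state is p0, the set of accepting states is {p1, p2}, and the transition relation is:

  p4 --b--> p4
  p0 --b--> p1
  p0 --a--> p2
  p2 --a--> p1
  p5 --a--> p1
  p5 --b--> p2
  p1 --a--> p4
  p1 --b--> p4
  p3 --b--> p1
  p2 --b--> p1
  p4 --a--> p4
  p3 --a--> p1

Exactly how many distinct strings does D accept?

The useful subgraph on states {p0, p1, p2} is acyclic, so L(D) is finite; the longest accepting path visits 3 useful states, giving maximum string length 2.
Counting accepting paths from p0 by length: 2 of length 1, 2 of length 2. Total 4.

4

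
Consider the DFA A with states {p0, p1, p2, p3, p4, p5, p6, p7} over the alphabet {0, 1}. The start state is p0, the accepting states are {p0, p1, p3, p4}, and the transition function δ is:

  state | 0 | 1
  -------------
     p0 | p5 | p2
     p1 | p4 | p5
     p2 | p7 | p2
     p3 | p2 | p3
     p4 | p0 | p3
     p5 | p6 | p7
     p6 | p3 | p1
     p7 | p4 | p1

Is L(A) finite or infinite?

State p2 is reachable from the start and can reach an accepting state, and it lies on the cycle p2 → p2.
Traversing that cycle any number of times yields accepted strings of unbounded length, so the language is infinite.

infinite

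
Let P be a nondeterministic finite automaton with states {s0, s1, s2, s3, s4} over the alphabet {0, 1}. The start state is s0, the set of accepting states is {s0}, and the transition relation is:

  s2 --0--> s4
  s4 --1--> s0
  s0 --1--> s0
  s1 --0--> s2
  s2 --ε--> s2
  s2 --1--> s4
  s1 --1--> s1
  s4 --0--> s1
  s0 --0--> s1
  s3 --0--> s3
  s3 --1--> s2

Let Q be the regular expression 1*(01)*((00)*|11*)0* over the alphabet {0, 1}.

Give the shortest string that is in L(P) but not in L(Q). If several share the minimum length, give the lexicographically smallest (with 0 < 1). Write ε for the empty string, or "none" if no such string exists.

0001

The string 0001 is accepted by P but not by Q.
No shorter string lies in the difference, and 0001 is the lexicographically first length-4 string in L(P) \ L(Q).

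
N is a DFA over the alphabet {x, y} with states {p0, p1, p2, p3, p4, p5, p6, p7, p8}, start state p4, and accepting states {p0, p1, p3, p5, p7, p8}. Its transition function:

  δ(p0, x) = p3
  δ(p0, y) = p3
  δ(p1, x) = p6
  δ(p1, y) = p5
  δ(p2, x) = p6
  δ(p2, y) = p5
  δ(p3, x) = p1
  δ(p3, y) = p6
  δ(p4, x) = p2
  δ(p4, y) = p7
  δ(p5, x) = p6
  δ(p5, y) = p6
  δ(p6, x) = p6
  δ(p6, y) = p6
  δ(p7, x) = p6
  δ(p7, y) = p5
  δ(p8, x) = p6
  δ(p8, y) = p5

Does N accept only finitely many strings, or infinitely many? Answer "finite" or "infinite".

finite

The useful states (reachable from p4 and able to reach an accepting state) are {p2, p4, p5, p7}.
Restricted to these states the transition graph has no cycle, so every accepting path has bounded length and L is finite.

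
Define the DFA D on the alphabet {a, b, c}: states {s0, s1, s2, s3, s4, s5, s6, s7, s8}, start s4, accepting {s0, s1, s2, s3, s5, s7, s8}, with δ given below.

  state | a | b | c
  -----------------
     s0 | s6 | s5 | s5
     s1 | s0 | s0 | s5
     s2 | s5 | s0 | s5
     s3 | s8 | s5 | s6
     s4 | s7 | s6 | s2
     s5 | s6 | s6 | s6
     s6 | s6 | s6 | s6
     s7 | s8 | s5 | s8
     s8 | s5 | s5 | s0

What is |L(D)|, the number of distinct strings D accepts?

The useful subgraph on states {s0, s2, s4, s5, s7, s8} is acyclic, so L(D) is finite; the longest accepting path visits 5 useful states, giving maximum string length 4.
Counting accepting paths from s4 by length: 2 of length 1, 6 of length 2, 8 of length 3, 4 of length 4. Total 20.

20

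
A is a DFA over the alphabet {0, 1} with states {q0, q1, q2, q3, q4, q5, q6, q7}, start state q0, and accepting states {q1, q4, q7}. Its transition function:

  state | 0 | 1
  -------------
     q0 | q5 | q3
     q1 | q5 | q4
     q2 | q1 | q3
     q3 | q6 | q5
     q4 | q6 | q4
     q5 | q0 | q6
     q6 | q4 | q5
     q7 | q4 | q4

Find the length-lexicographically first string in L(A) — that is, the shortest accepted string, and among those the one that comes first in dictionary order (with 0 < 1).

010

A breadth-first search from q0 reaches an accepting state first via the path q0 → q5 → q6 → q4 on input 010.
No string of length < 3 is accepted (BFS exhausts all shorter strings without reaching an accepting state), and 010 is the lexicographically least accepting string of length 3.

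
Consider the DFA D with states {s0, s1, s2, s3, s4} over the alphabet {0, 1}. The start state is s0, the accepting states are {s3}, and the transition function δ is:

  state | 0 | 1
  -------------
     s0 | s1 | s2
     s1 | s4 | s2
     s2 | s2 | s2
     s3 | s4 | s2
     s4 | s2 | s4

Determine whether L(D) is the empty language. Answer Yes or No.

The states reachable from the start state are {s0, s1, s2, s4}.
None of the accepting states {s3} is reachable, so no string is accepted and L(D) = ∅.

Yes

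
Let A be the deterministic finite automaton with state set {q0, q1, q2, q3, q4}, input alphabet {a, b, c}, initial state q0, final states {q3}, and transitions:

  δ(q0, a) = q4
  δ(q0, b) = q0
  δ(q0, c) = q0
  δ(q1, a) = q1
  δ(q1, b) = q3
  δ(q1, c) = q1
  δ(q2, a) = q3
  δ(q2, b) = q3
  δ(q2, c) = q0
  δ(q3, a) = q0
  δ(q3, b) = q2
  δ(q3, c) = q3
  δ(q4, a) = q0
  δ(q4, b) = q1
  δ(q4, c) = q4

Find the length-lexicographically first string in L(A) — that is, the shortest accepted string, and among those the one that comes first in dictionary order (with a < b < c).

abb

A breadth-first search from q0 reaches an accepting state first via the path q0 → q4 → q1 → q3 on input abb.
No string of length < 3 is accepted (BFS exhausts all shorter strings without reaching an accepting state), and abb is the lexicographically least accepting string of length 3.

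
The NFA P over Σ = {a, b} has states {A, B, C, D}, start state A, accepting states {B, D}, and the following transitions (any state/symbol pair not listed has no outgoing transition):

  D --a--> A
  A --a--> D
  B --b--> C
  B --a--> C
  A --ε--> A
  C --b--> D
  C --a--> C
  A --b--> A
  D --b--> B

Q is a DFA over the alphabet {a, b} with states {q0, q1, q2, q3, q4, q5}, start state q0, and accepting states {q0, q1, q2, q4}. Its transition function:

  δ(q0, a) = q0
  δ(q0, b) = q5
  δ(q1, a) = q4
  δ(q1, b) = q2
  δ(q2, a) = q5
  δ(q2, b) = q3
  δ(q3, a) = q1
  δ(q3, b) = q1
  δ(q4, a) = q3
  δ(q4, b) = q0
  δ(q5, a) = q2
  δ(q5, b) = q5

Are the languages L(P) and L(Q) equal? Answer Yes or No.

The string ab is accepted by P but rejected by Q.
So L(P) ≠ L(Q).

No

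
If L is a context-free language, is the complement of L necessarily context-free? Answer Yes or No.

No

CFLs are closed under union, so if they were also closed under complement they would be closed under intersection by De Morgan (L₁ ∩ L₂ is the complement of the union of the complements). But {aⁿbⁿcᵐ} ∩ {aᵐbⁿcⁿ} = {aⁿbⁿcⁿ} is not context-free although both operands are.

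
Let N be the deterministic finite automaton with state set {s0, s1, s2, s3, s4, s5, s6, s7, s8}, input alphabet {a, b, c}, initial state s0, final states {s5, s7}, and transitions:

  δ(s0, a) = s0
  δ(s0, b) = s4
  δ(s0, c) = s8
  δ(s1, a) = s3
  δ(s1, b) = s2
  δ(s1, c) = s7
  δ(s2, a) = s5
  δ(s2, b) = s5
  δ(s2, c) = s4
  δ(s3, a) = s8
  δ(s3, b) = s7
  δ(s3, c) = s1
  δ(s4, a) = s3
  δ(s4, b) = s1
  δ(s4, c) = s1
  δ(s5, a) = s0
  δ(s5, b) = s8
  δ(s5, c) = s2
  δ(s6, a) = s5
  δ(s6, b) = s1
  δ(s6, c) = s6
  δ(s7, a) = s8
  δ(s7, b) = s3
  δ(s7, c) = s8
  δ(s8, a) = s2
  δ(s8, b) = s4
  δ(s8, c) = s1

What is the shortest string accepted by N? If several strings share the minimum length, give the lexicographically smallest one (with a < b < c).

bab

A breadth-first search from s0 reaches an accepting state first via the path s0 → s4 → s3 → s7 on input bab.
No string of length < 3 is accepted (BFS exhausts all shorter strings without reaching an accepting state), and bab is the lexicographically least accepting string of length 3.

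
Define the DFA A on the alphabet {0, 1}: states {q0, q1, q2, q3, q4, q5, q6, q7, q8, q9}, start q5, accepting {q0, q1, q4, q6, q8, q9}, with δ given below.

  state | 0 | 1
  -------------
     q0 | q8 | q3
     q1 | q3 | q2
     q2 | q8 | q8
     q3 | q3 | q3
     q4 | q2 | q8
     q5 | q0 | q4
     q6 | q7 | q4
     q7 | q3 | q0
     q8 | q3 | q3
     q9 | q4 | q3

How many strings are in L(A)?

The useful subgraph on states {q0, q2, q4, q5, q8} is acyclic, so L(A) is finite; the longest accepting path visits 4 useful states, giving maximum string length 3.
Counting accepting paths from q5 by length: 2 of length 1, 2 of length 2, 2 of length 3. Total 6.

6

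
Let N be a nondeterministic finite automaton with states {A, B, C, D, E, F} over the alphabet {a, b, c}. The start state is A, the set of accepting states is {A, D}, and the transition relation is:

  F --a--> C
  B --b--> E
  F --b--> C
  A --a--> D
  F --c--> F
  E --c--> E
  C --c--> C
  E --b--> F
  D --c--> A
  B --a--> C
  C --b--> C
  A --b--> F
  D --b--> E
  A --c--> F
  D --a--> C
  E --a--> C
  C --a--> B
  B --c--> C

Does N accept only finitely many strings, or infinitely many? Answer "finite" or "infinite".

State A is reachable from the start and can reach an accepting state, and it lies on the cycle A → D → A.
Traversing that cycle any number of times yields accepted strings of unbounded length, so the language is infinite.

infinite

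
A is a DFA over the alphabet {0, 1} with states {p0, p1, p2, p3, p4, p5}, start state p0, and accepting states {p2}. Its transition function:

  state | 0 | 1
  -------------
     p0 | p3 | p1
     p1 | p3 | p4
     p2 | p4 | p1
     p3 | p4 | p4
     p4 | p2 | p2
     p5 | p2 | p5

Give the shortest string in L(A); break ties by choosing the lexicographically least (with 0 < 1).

000

A breadth-first search from p0 reaches an accepting state first via the path p0 → p3 → p4 → p2 on input 000.
No string of length < 3 is accepted (BFS exhausts all shorter strings without reaching an accepting state), and 000 is the lexicographically least accepting string of length 3.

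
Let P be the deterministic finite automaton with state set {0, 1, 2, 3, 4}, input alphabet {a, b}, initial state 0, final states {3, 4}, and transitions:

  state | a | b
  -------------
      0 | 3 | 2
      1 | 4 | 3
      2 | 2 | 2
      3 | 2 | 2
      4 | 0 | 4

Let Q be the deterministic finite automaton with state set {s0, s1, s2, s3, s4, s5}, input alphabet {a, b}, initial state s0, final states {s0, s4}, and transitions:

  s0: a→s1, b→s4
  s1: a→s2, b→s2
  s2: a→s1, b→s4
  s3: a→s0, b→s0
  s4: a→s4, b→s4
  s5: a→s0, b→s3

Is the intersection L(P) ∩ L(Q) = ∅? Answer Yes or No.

Yes

Exploring the product automaton P × Q from the start pair (0, s0), following both machines on each input symbol, reaches 5 state pairs: (0, s0), (3, s1), (2, s4), (2, s2), (2, s1).
P accepts in {3, 4} and Q accepts in {s0, s4}; no reachable pair has both components accepting, so no string drives both machines to acceptance simultaneously and L(P) ∩ L(Q) = ∅.
So no string is accepted by both, and the intersection is empty.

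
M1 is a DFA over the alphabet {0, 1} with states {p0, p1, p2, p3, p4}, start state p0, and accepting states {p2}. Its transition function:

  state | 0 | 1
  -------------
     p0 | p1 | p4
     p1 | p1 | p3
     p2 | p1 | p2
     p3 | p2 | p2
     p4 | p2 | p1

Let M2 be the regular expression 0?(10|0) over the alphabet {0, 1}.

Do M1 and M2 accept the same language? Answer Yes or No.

No

The string 011 is accepted by M1 but rejected by M2.
So L(M1) ≠ L(M2).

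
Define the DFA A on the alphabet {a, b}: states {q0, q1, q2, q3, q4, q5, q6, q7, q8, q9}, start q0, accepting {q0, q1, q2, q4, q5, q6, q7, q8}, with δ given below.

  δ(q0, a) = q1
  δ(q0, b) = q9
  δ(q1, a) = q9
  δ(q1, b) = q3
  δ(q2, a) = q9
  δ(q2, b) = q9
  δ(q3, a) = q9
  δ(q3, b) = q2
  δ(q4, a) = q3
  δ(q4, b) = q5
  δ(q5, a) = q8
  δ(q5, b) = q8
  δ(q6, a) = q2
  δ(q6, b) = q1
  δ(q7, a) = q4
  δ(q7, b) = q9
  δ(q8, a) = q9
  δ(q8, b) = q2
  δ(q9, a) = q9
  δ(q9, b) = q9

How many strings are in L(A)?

3

The useful subgraph on states {q0, q1, q2, q3} is acyclic, so L(A) is finite; the longest accepting path visits 4 useful states, giving maximum string length 3.
Counting accepting paths from q0 by length: 1 of length 0, 1 of length 1, 1 of length 3. Total 3.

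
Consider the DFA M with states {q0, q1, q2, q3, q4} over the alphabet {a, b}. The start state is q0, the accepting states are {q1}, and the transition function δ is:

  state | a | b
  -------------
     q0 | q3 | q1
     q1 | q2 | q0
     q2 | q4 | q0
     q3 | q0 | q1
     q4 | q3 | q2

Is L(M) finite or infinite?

infinite

State q0 is reachable from the start and can reach an accepting state, and it lies on the cycle q0 → q1 → q0.
Traversing that cycle any number of times yields accepted strings of unbounded length, so the language is infinite.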